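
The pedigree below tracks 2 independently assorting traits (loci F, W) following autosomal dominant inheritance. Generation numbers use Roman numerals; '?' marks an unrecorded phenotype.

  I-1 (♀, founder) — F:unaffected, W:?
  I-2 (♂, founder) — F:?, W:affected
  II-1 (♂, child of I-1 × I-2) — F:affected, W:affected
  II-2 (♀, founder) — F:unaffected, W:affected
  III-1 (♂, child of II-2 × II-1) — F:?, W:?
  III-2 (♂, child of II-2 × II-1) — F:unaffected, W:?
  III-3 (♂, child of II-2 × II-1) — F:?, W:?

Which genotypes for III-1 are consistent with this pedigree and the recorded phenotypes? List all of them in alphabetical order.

III-1 ∈ {Ff WW, Ff Ww, Ff ww, ff WW, ff Ww, ff ww}

F/I-1 un ·: ff
F/I-2 ? ·: Ff|FF
F/II-1 aff I-1×I-2: Ff
F/II-2 un ·: ff
F/III-1 ? II-2×II-1: ff|Ff
F/III-2 un II-2×II-1: ff
F/III-3 ? II-2×II-1: ff|Ff
⇒ F over [I-1,I-2,II-1,II-2,III-1,III-2,III-3]: 8 consistent
W/I-1 ? ·: ww|Ww|WW
W/I-2 aff ·: Ww|WW
W/II-1 aff I-1×I-2: Ww|WW
W/II-2 aff ·: Ww|WW
W/III-1 ? II-2×II-1: ww|Ww|WW
W/III-2 ? II-2×II-1: ww|Ww|WW
W/III-3 ? II-2×II-1: ww|Ww|WW
⇒ W over [I-1,I-2,II-1,II-2,III-1,III-2,III-3]: 211 consistent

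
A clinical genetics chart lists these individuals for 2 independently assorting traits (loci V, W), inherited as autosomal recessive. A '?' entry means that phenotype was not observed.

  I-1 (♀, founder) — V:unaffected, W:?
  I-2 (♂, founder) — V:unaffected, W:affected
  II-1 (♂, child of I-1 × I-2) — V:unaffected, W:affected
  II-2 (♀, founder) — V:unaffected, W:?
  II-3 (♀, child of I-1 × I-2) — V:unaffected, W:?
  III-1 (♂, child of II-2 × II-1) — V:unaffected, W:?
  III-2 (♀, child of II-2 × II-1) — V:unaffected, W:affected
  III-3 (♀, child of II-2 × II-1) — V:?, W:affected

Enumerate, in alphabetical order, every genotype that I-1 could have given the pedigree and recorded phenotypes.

I-1 ∈ {VV Ww, VV ww, Vv Ww, Vv ww}

V/I-1 un ·: VV|Vv
V/I-2 un ·: VV|Vv
V/II-1 un I-1×I-2: VV|Vv
V/II-2 un ·: VV|Vv
V/II-3 un I-1×I-2: VV|Vv
V/III-1 un II-2×II-1: VV|Vv
V/III-2 un II-2×II-1: VV|Vv
V/III-3 ? II-2×II-1: VV|Vv|vv
⇒ V over [I-1,I-2,II-1,II-2,II-3,III-1,III-2,III-3]: 183 consistent
W/I-1 ? ·: Ww|ww
W/I-2 aff ·: ww
W/II-1 aff I-1×I-2: ww
W/II-2 ? ·: Ww|ww
W/II-3 ? I-1×I-2: Ww|ww
W/III-1 ? II-2×II-1: Ww|ww
W/III-2 aff II-2×II-1: ww
W/III-3 aff II-2×II-1: ww
⇒ W over [I-1,I-2,II-1,II-2,II-3,III-1,III-2,III-3]: 9 consistent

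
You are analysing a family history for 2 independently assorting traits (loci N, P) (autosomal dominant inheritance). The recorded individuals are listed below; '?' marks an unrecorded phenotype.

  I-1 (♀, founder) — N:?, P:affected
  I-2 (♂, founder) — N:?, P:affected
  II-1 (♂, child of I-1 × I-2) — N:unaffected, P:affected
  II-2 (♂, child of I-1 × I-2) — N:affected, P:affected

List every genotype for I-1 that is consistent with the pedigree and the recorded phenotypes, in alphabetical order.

N/I-1 ? ·: nn|Nn
N/I-2 ? ·: nn|Nn
N/II-1 un I-1×I-2: nn
N/II-2 aff I-1×I-2: Nn|NN
⇒ N over [I-1,I-2,II-1,II-2]: 4 consistent
P/I-1 aff ·: Pp|PP
P/I-2 aff ·: Pp|PP
P/II-1 aff I-1×I-2: Pp|PP
P/II-2 aff I-1×I-2: Pp|PP
⇒ P over [I-1,I-2,II-1,II-2]: 13 consistent

I-1 ∈ {Nn PP, Nn Pp, nn PP, nn Pp}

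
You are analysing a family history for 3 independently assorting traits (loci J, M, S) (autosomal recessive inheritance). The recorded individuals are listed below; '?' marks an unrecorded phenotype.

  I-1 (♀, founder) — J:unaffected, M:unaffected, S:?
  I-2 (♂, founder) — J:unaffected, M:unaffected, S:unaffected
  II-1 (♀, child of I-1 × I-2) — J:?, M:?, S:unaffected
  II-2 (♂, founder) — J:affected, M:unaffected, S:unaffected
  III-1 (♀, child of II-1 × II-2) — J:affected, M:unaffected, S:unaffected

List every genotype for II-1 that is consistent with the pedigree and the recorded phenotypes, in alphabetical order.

J/I-1 un ·: JJ|Jj
J/I-2 un ·: JJ|Jj
J/II-1 ? I-1×I-2: Jj|jj
J/II-2 aff ·: jj
J/III-1 aff II-1×II-2: jj
⇒ J over [I-1,I-2,II-1,II-2,III-1]: 4 consistent
M/I-1 un ·: MM|Mm
M/I-2 un ·: MM|Mm
M/II-1 ? I-1×I-2: MM|Mm|mm
M/II-2 un ·: MM|Mm
M/III-1 un II-1×II-2: MM|Mm
⇒ M over [I-1,I-2,II-1,II-2,III-1]: 26 consistent
S/I-1 ? ·: SS|Ss|ss
S/I-2 un ·: SS|Ss
S/II-1 un I-1×I-2: SS|Ss
S/II-2 un ·: SS|Ss
S/III-1 un II-1×II-2: SS|Ss
⇒ S over [I-1,I-2,II-1,II-2,III-1]: 32 consistent

II-1 ∈ {Jj MM SS, Jj MM Ss, Jj Mm SS, Jj Mm Ss, Jj mm SS, Jj mm Ss, jj MM SS, jj MM Ss, jj Mm SS, jj Mm Ss, jj mm SS, jj mm Ss}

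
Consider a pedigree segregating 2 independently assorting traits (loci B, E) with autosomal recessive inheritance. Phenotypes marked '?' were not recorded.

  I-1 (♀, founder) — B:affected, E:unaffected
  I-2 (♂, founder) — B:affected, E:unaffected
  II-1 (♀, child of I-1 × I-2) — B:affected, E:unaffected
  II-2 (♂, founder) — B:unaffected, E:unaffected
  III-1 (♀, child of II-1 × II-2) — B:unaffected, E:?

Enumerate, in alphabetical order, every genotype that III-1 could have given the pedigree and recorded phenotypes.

B/I-1 aff ·: bb
B/I-2 aff ·: bb
B/II-1 aff I-1×I-2: bb
B/II-2 un ·: BB|Bb
B/III-1 un II-1×II-2: Bb
⇒ B over [I-1,I-2,II-1,II-2,III-1]: 2 consistent
E/I-1 un ·: EE|Ee
E/I-2 un ·: EE|Ee
E/II-1 un I-1×I-2: EE|Ee
E/II-2 un ·: EE|Ee
E/III-1 ? II-1×II-2: EE|Ee|ee
⇒ E over [I-1,I-2,II-1,II-2,III-1]: 27 consistent

III-1 ∈ {Bb EE, Bb Ee, Bb ee}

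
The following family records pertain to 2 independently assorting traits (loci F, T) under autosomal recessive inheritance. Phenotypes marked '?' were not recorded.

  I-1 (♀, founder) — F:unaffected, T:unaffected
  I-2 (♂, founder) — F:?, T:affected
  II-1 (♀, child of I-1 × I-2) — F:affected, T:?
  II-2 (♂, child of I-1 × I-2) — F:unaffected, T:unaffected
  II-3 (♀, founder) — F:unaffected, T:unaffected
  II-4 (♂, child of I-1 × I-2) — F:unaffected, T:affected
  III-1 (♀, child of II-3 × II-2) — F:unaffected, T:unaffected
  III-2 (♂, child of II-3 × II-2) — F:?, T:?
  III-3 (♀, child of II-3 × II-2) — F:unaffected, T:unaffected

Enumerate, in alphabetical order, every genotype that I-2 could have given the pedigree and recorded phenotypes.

F/I-1 un ·: Ff
F/I-2 ? ·: Ff|ff
F/II-1 aff I-1×I-2: ff
F/II-2 un I-1×I-2: FF|Ff
F/II-3 un ·: FF|Ff
F/II-4 un I-1×I-2: FF|Ff
F/III-1 un II-3×II-2: FF|Ff
F/III-2 ? II-3×II-2: FF|Ff|ff
F/III-3 un II-3×II-2: FF|Ff
⇒ F over [I-1,I-2,II-1,II-2,II-3,II-4,III-1,III-2,III-3]: 78 consistent
T/I-1 un ·: Tt
T/I-2 aff ·: tt
T/II-1 ? I-1×I-2: Tt|tt
T/II-2 un I-1×I-2: Tt
T/II-3 un ·: TT|Tt
T/II-4 aff I-1×I-2: tt
T/III-1 un II-3×II-2: TT|Tt
T/III-2 ? II-3×II-2: TT|Tt|tt
T/III-3 un II-3×II-2: TT|Tt
⇒ T over [I-1,I-2,II-1,II-2,II-3,II-4,III-1,III-2,III-3]: 40 consistent

I-2 ∈ {Ff tt, ff tt}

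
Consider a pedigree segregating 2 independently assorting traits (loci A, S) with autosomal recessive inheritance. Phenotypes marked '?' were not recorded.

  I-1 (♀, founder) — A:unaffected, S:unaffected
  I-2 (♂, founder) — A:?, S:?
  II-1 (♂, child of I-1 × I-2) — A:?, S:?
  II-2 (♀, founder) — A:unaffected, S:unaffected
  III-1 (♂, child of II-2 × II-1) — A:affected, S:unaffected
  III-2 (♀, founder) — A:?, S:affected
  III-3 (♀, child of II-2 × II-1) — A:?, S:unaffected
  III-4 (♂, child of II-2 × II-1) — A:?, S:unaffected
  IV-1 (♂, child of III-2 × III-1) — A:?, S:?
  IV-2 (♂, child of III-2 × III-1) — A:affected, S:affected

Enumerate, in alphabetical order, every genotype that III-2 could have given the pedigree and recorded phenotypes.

III-2 ∈ {Aa ss, aa ss}

A/I-1 un ·: AA|Aa
A/I-2 ? ·: AA|Aa|aa
A/II-1 ? I-1×I-2: Aa|aa
A/II-2 un ·: Aa
A/III-1 aff II-2×II-1: aa
A/III-2 ? ·: Aa|aa
A/III-3 ? II-2×II-1: AA|Aa|aa
A/III-4 ? II-2×II-1: AA|Aa|aa
A/IV-1 ? III-2×III-1: Aa|aa
A/IV-2 aff III-2×III-1: aa
⇒ A over [I-1,I-2,II-1,II-2,III-1,III-2,III-3,III-4,IV-1,IV-2]: 159 consistent
S/I-1 un ·: SS|Ss
S/I-2 ? ·: SS|Ss|ss
S/II-1 ? I-1×I-2: SS|Ss|ss
S/II-2 un ·: SS|Ss
S/III-1 un II-2×II-1: Ss
S/III-2 aff ·: ss
S/III-3 un II-2×II-1: SS|Ss
S/III-4 un II-2×II-1: SS|Ss
S/IV-1 ? III-2×III-1: Ss|ss
S/IV-2 aff III-2×III-1: ss
⇒ S over [I-1,I-2,II-1,II-2,III-1,III-2,III-3,III-4,IV-1,IV-2]: 120 consistent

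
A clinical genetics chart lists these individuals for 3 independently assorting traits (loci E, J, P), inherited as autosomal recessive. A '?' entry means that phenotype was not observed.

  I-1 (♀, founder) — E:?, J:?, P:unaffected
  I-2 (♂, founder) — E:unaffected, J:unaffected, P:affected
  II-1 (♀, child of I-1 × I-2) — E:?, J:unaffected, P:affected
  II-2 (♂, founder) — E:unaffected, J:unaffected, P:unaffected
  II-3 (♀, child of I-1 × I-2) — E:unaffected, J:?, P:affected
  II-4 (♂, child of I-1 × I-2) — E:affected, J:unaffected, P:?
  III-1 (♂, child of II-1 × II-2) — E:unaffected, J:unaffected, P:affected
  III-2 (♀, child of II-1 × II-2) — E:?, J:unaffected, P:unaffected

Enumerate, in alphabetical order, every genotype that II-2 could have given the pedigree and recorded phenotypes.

E/I-1 ? ·: Ee|ee
E/I-2 un ·: Ee
E/II-1 ? I-1×I-2: EE|Ee|ee
E/II-2 un ·: EE|Ee
E/II-3 un I-1×I-2: EE|Ee
E/II-4 aff I-1×I-2: ee
E/III-1 un II-1×II-2: EE|Ee
E/III-2 ? II-1×II-2: EE|Ee|ee
⇒ E over [I-1,I-2,II-1,II-2,II-3,II-4,III-1,III-2]: 49 consistent
J/I-1 ? ·: JJ|Jj|jj
J/I-2 un ·: JJ|Jj
J/II-1 un I-1×I-2: JJ|Jj
J/II-2 un ·: JJ|Jj
J/II-3 ? I-1×I-2: JJ|Jj|jj
J/II-4 un I-1×I-2: JJ|Jj
J/III-1 un II-1×II-2: JJ|Jj
J/III-2 un II-1×II-2: JJ|Jj
⇒ J over [I-1,I-2,II-1,II-2,II-3,II-4,III-1,III-2]: 211 consistent
P/I-1 un ·: Pp
P/I-2 aff ·: pp
P/II-1 aff I-1×I-2: pp
P/II-2 un ·: Pp
P/II-3 aff I-1×I-2: pp
P/II-4 ? I-1×I-2: Pp|pp
P/III-1 aff II-1×II-2: pp
P/III-2 un II-1×II-2: Pp
⇒ P over [I-1,I-2,II-1,II-2,II-3,II-4,III-1,III-2]: 2 consistent

II-2 ∈ {EE JJ Pp, EE Jj Pp, Ee JJ Pp, Ee Jj Pp}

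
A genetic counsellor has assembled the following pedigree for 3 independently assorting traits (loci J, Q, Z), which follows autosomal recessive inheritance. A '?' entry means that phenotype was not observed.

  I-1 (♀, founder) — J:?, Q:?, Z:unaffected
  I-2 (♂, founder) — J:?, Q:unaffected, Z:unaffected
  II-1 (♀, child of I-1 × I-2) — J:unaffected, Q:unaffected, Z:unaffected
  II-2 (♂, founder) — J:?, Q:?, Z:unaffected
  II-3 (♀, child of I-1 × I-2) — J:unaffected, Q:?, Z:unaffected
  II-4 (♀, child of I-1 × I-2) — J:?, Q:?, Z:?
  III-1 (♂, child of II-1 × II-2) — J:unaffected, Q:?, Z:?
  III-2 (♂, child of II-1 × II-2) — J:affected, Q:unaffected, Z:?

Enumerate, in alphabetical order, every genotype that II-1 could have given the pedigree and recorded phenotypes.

J/I-1 ? ·: JJ|Jj|jj
J/I-2 ? ·: JJ|Jj|jj
J/II-1 un I-1×I-2: Jj
J/II-2 ? ·: Jj|jj
J/II-3 un I-1×I-2: JJ|Jj
J/II-4 ? I-1×I-2: JJ|Jj|jj
J/III-1 un II-1×II-2: JJ|Jj
J/III-2 aff II-1×II-2: jj
⇒ J over [I-1,I-2,II-1,II-2,II-3,II-4,III-1,III-2]: 60 consistent
Q/I-1 ? ·: QQ|Qq|qq
Q/I-2 un ·: QQ|Qq
Q/II-1 un I-1×I-2: QQ|Qq
Q/II-2 ? ·: QQ|Qq|qq
Q/II-3 ? I-1×I-2: QQ|Qq|qq
Q/II-4 ? I-1×I-2: QQ|Qq|qq
Q/III-1 ? II-1×II-2: QQ|Qq|qq
Q/III-2 un II-1×II-2: QQ|Qq
⇒ Q over [I-1,I-2,II-1,II-2,II-3,II-4,III-1,III-2]: 372 consistent
Z/I-1 un ·: ZZ|Zz
Z/I-2 un ·: ZZ|Zz
Z/II-1 un I-1×I-2: ZZ|Zz
Z/II-2 un ·: ZZ|Zz
Z/II-3 un I-1×I-2: ZZ|Zz
Z/II-4 ? I-1×I-2: ZZ|Zz|zz
Z/III-1 ? II-1×II-2: ZZ|Zz|zz
Z/III-2 ? II-1×II-2: ZZ|Zz|zz
⇒ Z over [I-1,I-2,II-1,II-2,II-3,II-4,III-1,III-2]: 257 consistent

II-1 ∈ {Jj QQ ZZ, Jj QQ Zz, Jj Qq ZZ, Jj Qq Zz}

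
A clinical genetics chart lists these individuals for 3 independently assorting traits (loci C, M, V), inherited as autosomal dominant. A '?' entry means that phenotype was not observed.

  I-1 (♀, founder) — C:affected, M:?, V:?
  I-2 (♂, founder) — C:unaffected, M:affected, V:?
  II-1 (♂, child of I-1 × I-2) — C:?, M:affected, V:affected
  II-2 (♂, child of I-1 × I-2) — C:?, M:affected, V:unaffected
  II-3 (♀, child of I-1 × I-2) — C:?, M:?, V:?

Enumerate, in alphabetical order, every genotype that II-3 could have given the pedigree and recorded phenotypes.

II-3 ∈ {Cc MM VV, Cc MM Vv, Cc MM vv, Cc Mm VV, Cc Mm Vv, Cc Mm vv, Cc mm VV, Cc mm Vv, Cc mm vv, cc MM VV, cc MM Vv, cc MM vv, cc Mm VV, cc Mm Vv, cc Mm vv, cc mm VV, cc mm Vv, cc mm vv}

C/I-1 aff ·: Cc|CC
C/I-2 un ·: cc
C/II-1 ? I-1×I-2: cc|Cc
C/II-2 ? I-1×I-2: cc|Cc
C/II-3 ? I-1×I-2: cc|Cc
⇒ C over [I-1,I-2,II-1,II-2,II-3]: 9 consistent
M/I-1 ? ·: mm|Mm|MM
M/I-2 aff ·: Mm|MM
M/II-1 aff I-1×I-2: Mm|MM
M/II-2 aff I-1×I-2: Mm|MM
M/II-3 ? I-1×I-2: mm|Mm|MM
⇒ M over [I-1,I-2,II-1,II-2,II-3]: 32 consistent
V/I-1 ? ·: vv|Vv
V/I-2 ? ·: vv|Vv
V/II-1 aff I-1×I-2: Vv|VV
V/II-2 un I-1×I-2: vv
V/II-3 ? I-1×I-2: vv|Vv|VV
⇒ V over [I-1,I-2,II-1,II-2,II-3]: 10 consistent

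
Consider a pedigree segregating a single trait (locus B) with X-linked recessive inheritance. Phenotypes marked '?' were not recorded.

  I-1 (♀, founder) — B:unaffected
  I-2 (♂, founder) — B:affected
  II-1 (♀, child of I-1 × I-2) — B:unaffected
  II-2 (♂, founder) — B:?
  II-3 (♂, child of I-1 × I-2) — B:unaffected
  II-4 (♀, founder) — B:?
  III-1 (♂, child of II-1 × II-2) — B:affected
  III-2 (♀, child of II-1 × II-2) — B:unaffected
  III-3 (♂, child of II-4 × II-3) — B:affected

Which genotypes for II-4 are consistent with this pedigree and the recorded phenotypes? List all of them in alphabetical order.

B/I-1 un ·: X^BX^B|X^BX^b
B/I-2 aff ·: X^bY
B/II-1 un I-1×I-2: X^BX^b
B/II-2 ? ·: X^BY|X^bY
B/II-3 un I-1×I-2: X^BY
B/II-4 ? ·: X^BX^b|X^bX^b
B/III-1 aff II-1×II-2: X^bY
B/III-2 un II-1×II-2: X^BX^B|X^BX^b
B/III-3 aff II-4×II-3: X^bY
⇒ B over [I-1,I-2,II-1,II-2,II-3,II-4,III-1,III-2,III-3]: 12 consistent

II-4 ∈ {X^BX^b, X^bX^b}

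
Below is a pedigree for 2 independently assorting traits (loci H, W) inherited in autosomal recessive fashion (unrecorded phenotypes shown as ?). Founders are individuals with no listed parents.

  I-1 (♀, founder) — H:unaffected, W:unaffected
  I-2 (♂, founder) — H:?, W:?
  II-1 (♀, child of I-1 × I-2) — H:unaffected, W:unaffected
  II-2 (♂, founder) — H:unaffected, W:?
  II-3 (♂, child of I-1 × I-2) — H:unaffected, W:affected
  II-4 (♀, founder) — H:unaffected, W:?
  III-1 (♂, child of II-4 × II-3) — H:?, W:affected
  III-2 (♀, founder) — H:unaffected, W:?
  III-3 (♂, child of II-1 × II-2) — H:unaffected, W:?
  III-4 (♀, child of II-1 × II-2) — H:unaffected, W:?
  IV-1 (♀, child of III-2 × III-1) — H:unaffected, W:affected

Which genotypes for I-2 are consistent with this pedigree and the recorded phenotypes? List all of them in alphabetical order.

H/I-1 un ·: HH|Hh
H/I-2 ? ·: HH|Hh|hh
H/II-1 un I-1×I-2: HH|Hh
H/II-2 un ·: HH|Hh
H/II-3 un I-1×I-2: HH|Hh
H/II-4 un ·: HH|Hh
H/III-1 ? II-4×II-3: HH|Hh|hh
H/III-2 un ·: HH|Hh
H/III-3 un II-1×II-2: HH|Hh
H/III-4 un II-1×II-2: HH|Hh
H/IV-1 un III-2×III-1: HH|Hh
⇒ H over [I-1,I-2,II-1,II-2,II-3,II-4,III-1,III-2,III-3,III-4,IV-1]: 1320 consistent
W/I-1 un ·: Ww
W/I-2 ? ·: Ww|ww
W/II-1 un I-1×I-2: WW|Ww
W/II-2 ? ·: WW|Ww|ww
W/II-3 aff I-1×I-2: ww
W/II-4 ? ·: Ww|ww
W/III-1 aff II-4×II-3: ww
W/III-2 ? ·: Ww|ww
W/III-3 ? II-1×II-2: WW|Ww|ww
W/III-4 ? II-1×II-2: WW|Ww|ww
W/IV-1 aff III-2×III-1: ww
⇒ W over [I-1,I-2,II-1,II-2,II-3,II-4,III-1,III-2,III-3,III-4,IV-1]: 160 consistent

I-2 ∈ {HH Ww, HH ww, Hh Ww, Hh ww, hh Ww, hh ww}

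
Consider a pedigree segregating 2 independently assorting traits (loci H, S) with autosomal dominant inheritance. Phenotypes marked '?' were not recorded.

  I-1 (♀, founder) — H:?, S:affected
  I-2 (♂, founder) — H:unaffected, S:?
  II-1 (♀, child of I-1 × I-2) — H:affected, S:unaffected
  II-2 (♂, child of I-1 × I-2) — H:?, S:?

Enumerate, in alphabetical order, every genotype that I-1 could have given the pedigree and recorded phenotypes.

I-1 ∈ {HH Ss, Hh Ss}

H/I-1 ? ·: Hh|HH
H/I-2 un ·: hh
H/II-1 aff I-1×I-2: Hh
H/II-2 ? I-1×I-2: hh|Hh
⇒ H over [I-1,I-2,II-1,II-2]: 3 consistent
S/I-1 aff ·: Ss
S/I-2 ? ·: ss|Ss
S/II-1 un I-1×I-2: ss
S/II-2 ? I-1×I-2: ss|Ss|SS
⇒ S over [I-1,I-2,II-1,II-2]: 5 consistent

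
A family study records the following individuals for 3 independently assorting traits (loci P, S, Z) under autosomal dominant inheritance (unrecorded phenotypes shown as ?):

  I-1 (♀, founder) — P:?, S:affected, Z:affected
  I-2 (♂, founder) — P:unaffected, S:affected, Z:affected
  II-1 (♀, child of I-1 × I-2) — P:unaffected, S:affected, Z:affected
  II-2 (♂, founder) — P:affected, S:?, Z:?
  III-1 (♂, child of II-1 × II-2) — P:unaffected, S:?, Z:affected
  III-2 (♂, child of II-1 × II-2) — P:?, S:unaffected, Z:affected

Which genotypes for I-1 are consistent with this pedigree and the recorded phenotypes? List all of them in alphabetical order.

P/I-1 ? ·: pp|Pp
P/I-2 un ·: pp
P/II-1 un I-1×I-2: pp
P/II-2 aff ·: Pp
P/III-1 un II-1×II-2: pp
P/III-2 ? II-1×II-2: pp|Pp
⇒ P over [I-1,I-2,II-1,II-2,III-1,III-2]: 4 consistent
S/I-1 aff ·: Ss|SS
S/I-2 aff ·: Ss|SS
S/II-1 aff I-1×I-2: Ss
S/II-2 ? ·: ss|Ss
S/III-1 ? II-1×II-2: ss|Ss|SS
S/III-2 un II-1×II-2: ss
⇒ S over [I-1,I-2,II-1,II-2,III-1,III-2]: 15 consistent
Z/I-1 aff ·: Zz|ZZ
Z/I-2 aff ·: Zz|ZZ
Z/II-1 aff I-1×I-2: Zz|ZZ
Z/II-2 ? ·: zz|Zz|ZZ
Z/III-1 aff II-1×II-2: Zz|ZZ
Z/III-2 aff II-1×II-2: Zz|ZZ
⇒ Z over [I-1,I-2,II-1,II-2,III-1,III-2]: 51 consistent

I-1 ∈ {Pp SS ZZ, Pp SS Zz, Pp Ss ZZ, Pp Ss Zz, pp SS ZZ, pp SS Zz, pp Ss ZZ, pp Ss Zz}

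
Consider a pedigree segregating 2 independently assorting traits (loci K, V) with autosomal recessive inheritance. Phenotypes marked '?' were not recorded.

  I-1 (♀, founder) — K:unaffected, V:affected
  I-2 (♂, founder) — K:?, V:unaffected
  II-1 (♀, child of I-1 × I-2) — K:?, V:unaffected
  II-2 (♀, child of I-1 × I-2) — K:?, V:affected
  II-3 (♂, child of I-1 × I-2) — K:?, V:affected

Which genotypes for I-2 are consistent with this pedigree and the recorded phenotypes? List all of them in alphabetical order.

K/I-1 un ·: KK|Kk
K/I-2 ? ·: KK|Kk|kk
K/II-1 ? I-1×I-2: KK|Kk|kk
K/II-2 ? I-1×I-2: KK|Kk|kk
K/II-3 ? I-1×I-2: KK|Kk|kk
⇒ K over [I-1,I-2,II-1,II-2,II-3]: 53 consistent
V/I-1 aff ·: vv
V/I-2 un ·: Vv
V/II-1 un I-1×I-2: Vv
V/II-2 aff I-1×I-2: vv
V/II-3 aff I-1×I-2: vv
⇒ V over [I-1,I-2,II-1,II-2,II-3]: 1 consistent

I-2 ∈ {KK Vv, Kk Vv, kk Vv}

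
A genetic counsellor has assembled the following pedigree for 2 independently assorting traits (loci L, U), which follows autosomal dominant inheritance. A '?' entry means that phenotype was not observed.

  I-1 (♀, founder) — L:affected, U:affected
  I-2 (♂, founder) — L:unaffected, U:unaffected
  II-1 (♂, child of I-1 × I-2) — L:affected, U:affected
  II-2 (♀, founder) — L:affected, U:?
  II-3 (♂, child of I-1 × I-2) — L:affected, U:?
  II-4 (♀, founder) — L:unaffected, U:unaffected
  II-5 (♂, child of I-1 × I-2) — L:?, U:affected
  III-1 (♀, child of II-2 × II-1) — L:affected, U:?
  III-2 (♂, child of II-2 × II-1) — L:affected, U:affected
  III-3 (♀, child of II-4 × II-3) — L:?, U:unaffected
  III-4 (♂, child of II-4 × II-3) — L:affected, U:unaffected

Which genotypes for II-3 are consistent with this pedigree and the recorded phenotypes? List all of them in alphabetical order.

II-3 ∈ {Ll Uu, Ll uu}

L/I-1 aff ·: Ll|LL
L/I-2 un ·: ll
L/II-1 aff I-1×I-2: Ll
L/II-2 aff ·: Ll|LL
L/II-3 aff I-1×I-2: Ll
L/II-4 un ·: ll
L/II-5 ? I-1×I-2: ll|Ll
L/III-1 aff II-2×II-1: Ll|LL
L/III-2 aff II-2×II-1: Ll|LL
L/III-3 ? II-4×II-3: ll|Ll
L/III-4 aff II-4×II-3: Ll
⇒ L over [I-1,I-2,II-1,II-2,II-3,II-4,II-5,III-1,III-2,III-3,III-4]: 48 consistent
U/I-1 aff ·: Uu|UU
U/I-2 un ·: uu
U/II-1 aff I-1×I-2: Uu
U/II-2 ? ·: uu|Uu|UU
U/II-3 ? I-1×I-2: uu|Uu
U/II-4 un ·: uu
U/II-5 aff I-1×I-2: Uu
U/III-1 ? II-2×II-1: uu|Uu|UU
U/III-2 aff II-2×II-1: Uu|UU
U/III-3 un II-4×II-3: uu
U/III-4 un II-4×II-3: uu
⇒ U over [I-1,I-2,II-1,II-2,II-3,II-4,II-5,III-1,III-2,III-3,III-4]: 36 consistent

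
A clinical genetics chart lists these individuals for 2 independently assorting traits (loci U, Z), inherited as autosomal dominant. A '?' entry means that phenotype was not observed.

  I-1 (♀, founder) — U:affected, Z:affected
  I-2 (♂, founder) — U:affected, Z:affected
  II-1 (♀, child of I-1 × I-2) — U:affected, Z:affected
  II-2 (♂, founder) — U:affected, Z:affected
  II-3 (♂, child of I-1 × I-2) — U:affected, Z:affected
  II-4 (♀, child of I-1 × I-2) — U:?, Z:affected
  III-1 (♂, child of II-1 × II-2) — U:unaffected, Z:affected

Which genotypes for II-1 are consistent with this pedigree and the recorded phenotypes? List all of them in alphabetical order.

U/I-1 aff ·: Uu|UU
U/I-2 aff ·: Uu|UU
U/II-1 aff I-1×I-2: Uu
U/II-2 aff ·: Uu
U/II-3 aff I-1×I-2: Uu|UU
U/II-4 ? I-1×I-2: uu|Uu|UU
U/III-1 un II-1×II-2: uu
⇒ U over [I-1,I-2,II-1,II-2,II-3,II-4,III-1]: 14 consistent
Z/I-1 aff ·: Zz|ZZ
Z/I-2 aff ·: Zz|ZZ
Z/II-1 aff I-1×I-2: Zz|ZZ
Z/II-2 aff ·: Zz|ZZ
Z/II-3 aff I-1×I-2: Zz|ZZ
Z/II-4 aff I-1×I-2: Zz|ZZ
Z/III-1 aff II-1×II-2: Zz|ZZ
⇒ Z over [I-1,I-2,II-1,II-2,II-3,II-4,III-1]: 87 consistent

II-1 ∈ {Uu ZZ, Uu Zz}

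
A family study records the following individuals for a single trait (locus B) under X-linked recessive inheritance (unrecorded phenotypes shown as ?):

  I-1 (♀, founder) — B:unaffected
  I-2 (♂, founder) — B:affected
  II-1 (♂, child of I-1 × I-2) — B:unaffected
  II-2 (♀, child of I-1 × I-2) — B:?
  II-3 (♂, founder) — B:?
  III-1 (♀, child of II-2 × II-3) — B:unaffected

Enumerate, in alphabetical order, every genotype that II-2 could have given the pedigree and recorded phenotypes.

B/I-1 un ·: X^BX^B|X^BX^b
B/I-2 aff ·: X^bY
B/II-1 un I-1×I-2: X^BY
B/II-2 ? I-1×I-2: X^BX^b|X^bX^b
B/II-3 ? ·: X^BY|X^bY
B/III-1 un II-2×II-3: X^BX^B|X^BX^b
⇒ B over [I-1,I-2,II-1,II-2,II-3,III-1]: 7 consistent

II-2 ∈ {X^BX^b, X^bX^b}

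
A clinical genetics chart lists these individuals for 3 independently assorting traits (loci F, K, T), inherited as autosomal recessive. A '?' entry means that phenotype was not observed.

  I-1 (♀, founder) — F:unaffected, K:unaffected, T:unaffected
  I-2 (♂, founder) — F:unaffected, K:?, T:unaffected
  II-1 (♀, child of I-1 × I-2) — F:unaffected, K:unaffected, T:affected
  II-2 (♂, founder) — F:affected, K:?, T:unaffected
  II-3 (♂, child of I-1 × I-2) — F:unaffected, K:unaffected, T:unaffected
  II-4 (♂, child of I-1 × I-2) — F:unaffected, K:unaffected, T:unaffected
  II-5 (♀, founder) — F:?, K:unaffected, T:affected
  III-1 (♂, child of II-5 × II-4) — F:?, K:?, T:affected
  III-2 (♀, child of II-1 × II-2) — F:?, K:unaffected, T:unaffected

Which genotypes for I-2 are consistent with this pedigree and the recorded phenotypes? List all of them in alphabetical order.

F/I-1 un ·: FF|Ff
F/I-2 un ·: FF|Ff
F/II-1 un I-1×I-2: FF|Ff
F/II-2 aff ·: ff
F/II-3 un I-1×I-2: FF|Ff
F/II-4 un I-1×I-2: FF|Ff
F/II-5 ? ·: FF|Ff|ff
F/III-1 ? II-5×II-4: FF|Ff|ff
F/III-2 ? II-1×II-2: Ff|ff
⇒ F over [I-1,I-2,II-1,II-2,II-3,II-4,II-5,III-1,III-2]: 202 consistent
K/I-1 un ·: KK|Kk
K/I-2 ? ·: KK|Kk|kk
K/II-1 un I-1×I-2: KK|Kk
K/II-2 ? ·: KK|Kk|kk
K/II-3 un I-1×I-2: KK|Kk
K/II-4 un I-1×I-2: KK|Kk
K/II-5 un ·: KK|Kk
K/III-1 ? II-5×II-4: KK|Kk|kk
K/III-2 un II-1×II-2: KK|Kk
⇒ K over [I-1,I-2,II-1,II-2,II-3,II-4,II-5,III-1,III-2]: 494 consistent
T/I-1 un ·: Tt
T/I-2 un ·: Tt
T/II-1 aff I-1×I-2: tt
T/II-2 un ·: TT|Tt
T/II-3 un I-1×I-2: TT|Tt
T/II-4 un I-1×I-2: Tt
T/II-5 aff ·: tt
T/III-1 aff II-5×II-4: tt
T/III-2 un II-1×II-2: Tt
⇒ T over [I-1,I-2,II-1,II-2,II-3,II-4,II-5,III-1,III-2]: 4 consistent

I-2 ∈ {FF KK Tt, FF Kk Tt, FF kk Tt, Ff KK Tt, Ff Kk Tt, Ff kk Tt}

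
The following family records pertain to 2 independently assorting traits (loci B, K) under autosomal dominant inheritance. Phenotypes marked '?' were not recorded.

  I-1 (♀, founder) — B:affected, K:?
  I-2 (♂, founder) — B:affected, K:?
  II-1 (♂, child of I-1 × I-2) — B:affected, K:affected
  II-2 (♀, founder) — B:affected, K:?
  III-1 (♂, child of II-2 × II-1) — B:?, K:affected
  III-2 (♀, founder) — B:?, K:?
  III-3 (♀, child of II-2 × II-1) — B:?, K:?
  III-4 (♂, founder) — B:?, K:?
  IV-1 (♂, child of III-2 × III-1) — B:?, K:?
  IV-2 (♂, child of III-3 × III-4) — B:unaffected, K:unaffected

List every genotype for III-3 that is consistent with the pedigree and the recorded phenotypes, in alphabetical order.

III-3 ∈ {Bb Kk, Bb kk, bb Kk, bb kk}

B/I-1 aff ·: Bb|BB
B/I-2 aff ·: Bb|BB
B/II-1 aff I-1×I-2: Bb|BB
B/II-2 aff ·: Bb|BB
B/III-1 ? II-2×II-1: bb|Bb|BB
B/III-2 ? ·: bb|Bb|BB
B/III-3 ? II-2×II-1: bb|Bb
B/III-4 ? ·: bb|Bb
B/IV-1 ? III-2×III-1: bb|Bb|BB
B/IV-2 un III-3×III-4: bb
⇒ B over [I-1,I-2,II-1,II-2,III-1,III-2,III-3,III-4,IV-1,IV-2]: 334 consistent
K/I-1 ? ·: kk|Kk|KK
K/I-2 ? ·: kk|Kk|KK
K/II-1 aff I-1×I-2: Kk|KK
K/II-2 ? ·: kk|Kk|KK
K/III-1 aff II-2×II-1: Kk|KK
K/III-2 ? ·: kk|Kk|KK
K/III-3 ? II-2×II-1: kk|Kk
K/III-4 ? ·: kk|Kk
K/IV-1 ? III-2×III-1: kk|Kk|KK
K/IV-2 un III-3×III-4: kk
⇒ K over [I-1,I-2,II-1,II-2,III-1,III-2,III-3,III-4,IV-1,IV-2]: 802 consistent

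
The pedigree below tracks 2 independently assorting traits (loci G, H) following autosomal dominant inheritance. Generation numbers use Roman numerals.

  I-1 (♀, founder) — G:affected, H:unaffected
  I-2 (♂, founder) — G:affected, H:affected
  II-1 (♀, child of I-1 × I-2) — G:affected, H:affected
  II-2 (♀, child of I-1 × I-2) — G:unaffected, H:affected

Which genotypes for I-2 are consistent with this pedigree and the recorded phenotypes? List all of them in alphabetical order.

G/I-1 aff ·: Gg
G/I-2 aff ·: Gg
G/II-1 aff I-1×I-2: Gg|GG
G/II-2 un I-1×I-2: gg
⇒ G over [I-1,I-2,II-1,II-2]: 2 consistent
H/I-1 un ·: hh
H/I-2 aff ·: Hh|HH
H/II-1 aff I-1×I-2: Hh
H/II-2 aff I-1×I-2: Hh
⇒ H over [I-1,I-2,II-1,II-2]: 2 consistent

I-2 ∈ {Gg HH, Gg Hh}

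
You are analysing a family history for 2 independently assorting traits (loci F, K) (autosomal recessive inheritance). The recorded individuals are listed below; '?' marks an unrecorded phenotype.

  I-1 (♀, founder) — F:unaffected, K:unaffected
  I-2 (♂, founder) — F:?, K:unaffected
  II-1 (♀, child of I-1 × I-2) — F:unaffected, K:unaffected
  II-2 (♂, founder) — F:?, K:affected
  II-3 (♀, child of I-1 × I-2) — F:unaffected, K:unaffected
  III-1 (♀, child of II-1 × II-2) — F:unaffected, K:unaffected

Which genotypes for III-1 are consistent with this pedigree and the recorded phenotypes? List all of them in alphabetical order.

F/I-1 un ·: FF|Ff
F/I-2 ? ·: FF|Ff|ff
F/II-1 un I-1×I-2: FF|Ff
F/II-2 ? ·: FF|Ff|ff
F/II-3 un I-1×I-2: FF|Ff
F/III-1 un II-1×II-2: FF|Ff
⇒ F over [I-1,I-2,II-1,II-2,II-3,III-1]: 68 consistent
K/I-1 un ·: KK|Kk
K/I-2 un ·: KK|Kk
K/II-1 un I-1×I-2: KK|Kk
K/II-2 aff ·: kk
K/II-3 un I-1×I-2: KK|Kk
K/III-1 un II-1×II-2: Kk
⇒ K over [I-1,I-2,II-1,II-2,II-3,III-1]: 13 consistent

III-1 ∈ {FF Kk, Ff Kk}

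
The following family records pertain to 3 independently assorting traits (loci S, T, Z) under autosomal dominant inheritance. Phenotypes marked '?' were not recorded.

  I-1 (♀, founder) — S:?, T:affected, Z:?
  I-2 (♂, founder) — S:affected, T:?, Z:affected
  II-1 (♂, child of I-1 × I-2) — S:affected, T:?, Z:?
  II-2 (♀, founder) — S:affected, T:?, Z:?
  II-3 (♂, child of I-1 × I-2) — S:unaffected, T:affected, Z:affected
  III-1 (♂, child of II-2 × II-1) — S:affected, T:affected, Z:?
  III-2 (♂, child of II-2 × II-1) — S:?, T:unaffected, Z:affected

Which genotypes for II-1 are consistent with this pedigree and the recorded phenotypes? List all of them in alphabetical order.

II-1 ∈ {SS Tt ZZ, SS Tt Zz, SS Tt zz, SS tt ZZ, SS tt Zz, SS tt zz, Ss Tt ZZ, Ss Tt Zz, Ss Tt zz, Ss tt ZZ, Ss tt Zz, Ss tt zz}

S/I-1 ? ·: ss|Ss
S/I-2 aff ·: Ss
S/II-1 aff I-1×I-2: Ss|SS
S/II-2 aff ·: Ss|SS
S/II-3 un I-1×I-2: ss
S/III-1 aff II-2×II-1: Ss|SS
S/III-2 ? II-2×II-1: ss|Ss|SS
⇒ S over [I-1,I-2,II-1,II-2,II-3,III-1,III-2]: 25 consistent
T/I-1 aff ·: Tt|TT
T/I-2 ? ·: tt|Tt|TT
T/II-1 ? I-1×I-2: tt|Tt
T/II-2 ? ·: tt|Tt
T/II-3 aff I-1×I-2: Tt|TT
T/III-1 aff II-2×II-1: Tt|TT
T/III-2 un II-2×II-1: tt
⇒ T over [I-1,I-2,II-1,II-2,II-3,III-1,III-2]: 27 consistent
Z/I-1 ? ·: zz|Zz|ZZ
Z/I-2 aff ·: Zz|ZZ
Z/II-1 ? I-1×I-2: zz|Zz|ZZ
Z/II-2 ? ·: zz|Zz|ZZ
Z/II-3 aff I-1×I-2: Zz|ZZ
Z/III-1 ? II-2×II-1: zz|Zz|ZZ
Z/III-2 aff II-2×II-1: Zz|ZZ
⇒ Z over [I-1,I-2,II-1,II-2,II-3,III-1,III-2]: 147 consistent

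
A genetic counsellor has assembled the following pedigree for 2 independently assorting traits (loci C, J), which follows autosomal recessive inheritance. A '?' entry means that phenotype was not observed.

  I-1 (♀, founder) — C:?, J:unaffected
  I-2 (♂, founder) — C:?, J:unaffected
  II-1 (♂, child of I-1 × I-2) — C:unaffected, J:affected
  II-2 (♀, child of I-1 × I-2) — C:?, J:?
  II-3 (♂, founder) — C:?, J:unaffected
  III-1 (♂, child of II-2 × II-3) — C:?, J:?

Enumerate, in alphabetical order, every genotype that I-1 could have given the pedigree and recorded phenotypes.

C/I-1 ? ·: CC|Cc|cc
C/I-2 ? ·: CC|Cc|cc
C/II-1 un I-1×I-2: CC|Cc
C/II-2 ? I-1×I-2: CC|Cc|cc
C/II-3 ? ·: CC|Cc|cc
C/III-1 ? II-2×II-3: CC|Cc|cc
⇒ C over [I-1,I-2,II-1,II-2,II-3,III-1]: 114 consistent
J/I-1 un ·: Jj
J/I-2 un ·: Jj
J/II-1 aff I-1×I-2: jj
J/II-2 ? I-1×I-2: JJ|Jj|jj
J/II-3 un ·: JJ|Jj
J/III-1 ? II-2×II-3: JJ|Jj|jj
⇒ J over [I-1,I-2,II-1,II-2,II-3,III-1]: 11 consistent

I-1 ∈ {CC Jj, Cc Jj, cc Jj}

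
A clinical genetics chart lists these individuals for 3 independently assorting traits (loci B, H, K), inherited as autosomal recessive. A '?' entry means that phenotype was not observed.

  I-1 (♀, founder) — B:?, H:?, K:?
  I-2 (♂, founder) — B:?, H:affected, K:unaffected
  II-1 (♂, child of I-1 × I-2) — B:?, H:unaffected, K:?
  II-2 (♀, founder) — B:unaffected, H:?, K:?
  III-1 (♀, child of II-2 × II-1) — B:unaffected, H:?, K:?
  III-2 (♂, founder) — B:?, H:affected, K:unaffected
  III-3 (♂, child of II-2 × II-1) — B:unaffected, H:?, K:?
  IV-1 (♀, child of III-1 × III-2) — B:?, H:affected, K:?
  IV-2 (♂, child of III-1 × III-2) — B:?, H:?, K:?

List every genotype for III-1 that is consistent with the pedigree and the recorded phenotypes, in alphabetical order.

III-1 ∈ {BB Hh KK, BB Hh Kk, BB Hh kk, BB hh KK, BB hh Kk, BB hh kk, Bb Hh KK, Bb Hh Kk, Bb Hh kk, Bb hh KK, Bb hh Kk, Bb hh kk}

B/I-1 ? ·: BB|Bb|bb
B/I-2 ? ·: BB|Bb|bb
B/II-1 ? I-1×I-2: BB|Bb|bb
B/II-2 un ·: BB|Bb
B/III-1 un II-2×II-1: BB|Bb
B/III-2 ? ·: BB|Bb|bb
B/III-3 un II-2×II-1: BB|Bb
B/IV-1 ? III-1×III-2: BB|Bb|bb
B/IV-2 ? III-1×III-2: BB|Bb|bb
⇒ B over [I-1,I-2,II-1,II-2,III-1,III-2,III-3,IV-1,IV-2]: 988 consistent
H/I-1 ? ·: HH|Hh
H/I-2 aff ·: hh
H/II-1 un I-1×I-2: Hh
H/II-2 ? ·: HH|Hh|hh
H/III-1 ? II-2×II-1: Hh|hh
H/III-2 aff ·: hh
H/III-3 ? II-2×II-1: HH|Hh|hh
H/IV-1 aff III-1×III-2: hh
H/IV-2 ? III-1×III-2: Hh|hh
⇒ H over [I-1,I-2,II-1,II-2,III-1,III-2,III-3,IV-1,IV-2]: 38 consistent
K/I-1 ? ·: KK|Kk|kk
K/I-2 un ·: KK|Kk
K/II-1 ? I-1×I-2: KK|Kk|kk
K/II-2 ? ·: KK|Kk|kk
K/III-1 ? II-2×II-1: KK|Kk|kk
K/III-2 un ·: KK|Kk
K/III-3 ? II-2×II-1: KK|Kk|kk
K/IV-1 ? III-1×III-2: KK|Kk|kk
K/IV-2 ? III-1×III-2: KK|Kk|kk
⇒ K over [I-1,I-2,II-1,II-2,III-1,III-2,III-3,IV-1,IV-2]: 1029 consistent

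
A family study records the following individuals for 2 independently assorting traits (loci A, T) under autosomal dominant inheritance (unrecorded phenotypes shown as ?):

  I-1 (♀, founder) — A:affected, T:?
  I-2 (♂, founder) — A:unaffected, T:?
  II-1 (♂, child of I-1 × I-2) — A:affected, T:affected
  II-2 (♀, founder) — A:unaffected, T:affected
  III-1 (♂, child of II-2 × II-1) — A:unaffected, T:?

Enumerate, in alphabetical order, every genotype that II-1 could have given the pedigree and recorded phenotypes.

A/I-1 aff ·: Aa|AA
A/I-2 un ·: aa
A/II-1 aff I-1×I-2: Aa
A/II-2 un ·: aa
A/III-1 un II-2×II-1: aa
⇒ A over [I-1,I-2,II-1,II-2,III-1]: 2 consistent
T/I-1 ? ·: tt|Tt|TT
T/I-2 ? ·: tt|Tt|TT
T/II-1 aff I-1×I-2: Tt|TT
T/II-2 aff ·: Tt|TT
T/III-1 ? II-2×II-1: tt|Tt|TT
⇒ T over [I-1,I-2,II-1,II-2,III-1]: 47 consistent

II-1 ∈ {Aa TT, Aa Tt}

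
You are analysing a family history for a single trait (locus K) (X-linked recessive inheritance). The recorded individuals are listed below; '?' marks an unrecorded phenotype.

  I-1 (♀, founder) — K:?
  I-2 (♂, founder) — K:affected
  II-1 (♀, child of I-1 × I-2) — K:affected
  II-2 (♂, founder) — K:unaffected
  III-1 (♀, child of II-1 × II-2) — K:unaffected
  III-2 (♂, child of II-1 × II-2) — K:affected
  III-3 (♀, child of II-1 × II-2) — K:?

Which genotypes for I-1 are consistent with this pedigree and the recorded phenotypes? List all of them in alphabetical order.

I-1 ∈ {X^KX^k, X^kX^k}

K/I-1 ? ·: X^KX^k|X^kX^k
K/I-2 aff ·: X^kY
K/II-1 aff I-1×I-2: X^kX^k
K/II-2 un ·: X^KY
K/III-1 un II-1×II-2: X^KX^k
K/III-2 aff II-1×II-2: X^kY
K/III-3 ? II-1×II-2: X^KX^k
⇒ K over [I-1,I-2,II-1,II-2,III-1,III-2,III-3]: 2 consistent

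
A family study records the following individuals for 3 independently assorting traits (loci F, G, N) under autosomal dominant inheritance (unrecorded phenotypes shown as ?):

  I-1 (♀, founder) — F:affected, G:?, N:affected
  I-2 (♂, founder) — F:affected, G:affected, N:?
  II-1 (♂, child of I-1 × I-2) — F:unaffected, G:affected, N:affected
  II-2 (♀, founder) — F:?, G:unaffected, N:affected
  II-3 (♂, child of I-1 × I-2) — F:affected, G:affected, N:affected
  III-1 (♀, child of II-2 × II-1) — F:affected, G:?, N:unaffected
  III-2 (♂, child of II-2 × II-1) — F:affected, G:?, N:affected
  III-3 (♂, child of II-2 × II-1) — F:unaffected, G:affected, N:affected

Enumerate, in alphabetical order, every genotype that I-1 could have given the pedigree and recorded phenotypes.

I-1 ∈ {Ff GG NN, Ff GG Nn, Ff Gg NN, Ff Gg Nn, Ff gg NN, Ff gg Nn}

F/I-1 aff ·: Ff
F/I-2 aff ·: Ff
F/II-1 un I-1×I-2: ff
F/II-2 ? ·: Ff
F/II-3 aff I-1×I-2: Ff|FF
F/III-1 aff II-2×II-1: Ff
F/III-2 aff II-2×II-1: Ff
F/III-3 un II-2×II-1: ff
⇒ F over [I-1,I-2,II-1,II-2,II-3,III-1,III-2,III-3]: 2 consistent
G/I-1 ? ·: gg|Gg|GG
G/I-2 aff ·: Gg|GG
G/II-1 aff I-1×I-2: Gg|GG
G/II-2 un ·: gg
G/II-3 aff I-1×I-2: Gg|GG
G/III-1 ? II-2×II-1: gg|Gg
G/III-2 ? II-2×II-1: gg|Gg
G/III-3 aff II-2×II-1: Gg
⇒ G over [I-1,I-2,II-1,II-2,II-3,III-1,III-2,III-3]: 39 consistent
N/I-1 aff ·: Nn|NN
N/I-2 ? ·: nn|Nn|NN
N/II-1 aff I-1×I-2: Nn
N/II-2 aff ·: Nn
N/II-3 aff I-1×I-2: Nn|NN
N/III-1 un II-2×II-1: nn
N/III-2 aff II-2×II-1: Nn|NN
N/III-3 aff II-2×II-1: Nn|NN
⇒ N over [I-1,I-2,II-1,II-2,II-3,III-1,III-2,III-3]: 32 consistent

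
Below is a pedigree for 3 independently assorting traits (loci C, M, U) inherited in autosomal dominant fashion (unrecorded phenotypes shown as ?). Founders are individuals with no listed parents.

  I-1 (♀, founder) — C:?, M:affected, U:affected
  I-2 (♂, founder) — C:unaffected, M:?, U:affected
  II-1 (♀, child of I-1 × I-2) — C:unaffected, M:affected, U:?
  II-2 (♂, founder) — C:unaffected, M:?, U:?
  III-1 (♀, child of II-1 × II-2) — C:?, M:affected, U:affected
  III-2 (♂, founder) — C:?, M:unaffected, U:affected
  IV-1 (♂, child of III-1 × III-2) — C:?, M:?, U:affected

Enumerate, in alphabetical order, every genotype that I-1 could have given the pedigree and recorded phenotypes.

I-1 ∈ {Cc MM UU, Cc MM Uu, Cc Mm UU, Cc Mm Uu, cc MM UU, cc MM Uu, cc Mm UU, cc Mm Uu}

C/I-1 ? ·: cc|Cc
C/I-2 un ·: cc
C/II-1 un I-1×I-2: cc
C/II-2 un ·: cc
C/III-1 ? II-1×II-2: cc
C/III-2 ? ·: cc|Cc|CC
C/IV-1 ? III-1×III-2: cc|Cc
⇒ C over [I-1,I-2,II-1,II-2,III-1,III-2,IV-1]: 8 consistent
M/I-1 aff ·: Mm|MM
M/I-2 ? ·: mm|Mm|MM
M/II-1 aff I-1×I-2: Mm|MM
M/II-2 ? ·: mm|Mm|MM
M/III-1 aff II-1×II-2: Mm|MM
M/III-2 un ·: mm
M/IV-1 ? III-1×III-2: mm|Mm
⇒ M over [I-1,I-2,II-1,II-2,III-1,III-2,IV-1]: 64 consistent
U/I-1 aff ·: Uu|UU
U/I-2 aff ·: Uu|UU
U/II-1 ? I-1×I-2: uu|Uu|UU
U/II-2 ? ·: uu|Uu|UU
U/III-1 aff II-1×II-2: Uu|UU
U/III-2 aff ·: Uu|UU
U/IV-1 aff III-1×III-2: Uu|UU
⇒ U over [I-1,I-2,II-1,II-2,III-1,III-2,IV-1]: 118 consistent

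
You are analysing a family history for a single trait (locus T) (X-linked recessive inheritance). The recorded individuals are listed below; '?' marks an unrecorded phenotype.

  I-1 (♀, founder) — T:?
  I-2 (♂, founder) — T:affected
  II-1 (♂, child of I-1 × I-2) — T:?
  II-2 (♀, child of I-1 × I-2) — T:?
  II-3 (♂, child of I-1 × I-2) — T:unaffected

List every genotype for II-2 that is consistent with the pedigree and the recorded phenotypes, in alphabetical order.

II-2 ∈ {X^TX^t, X^tX^t}

T/I-1 ? ·: X^TX^T|X^TX^t
T/I-2 aff ·: X^tY
T/II-1 ? I-1×I-2: X^TY|X^tY
T/II-2 ? I-1×I-2: X^TX^t|X^tX^t
T/II-3 un I-1×I-2: X^TY
⇒ T over [I-1,I-2,II-1,II-2,II-3]: 5 consistent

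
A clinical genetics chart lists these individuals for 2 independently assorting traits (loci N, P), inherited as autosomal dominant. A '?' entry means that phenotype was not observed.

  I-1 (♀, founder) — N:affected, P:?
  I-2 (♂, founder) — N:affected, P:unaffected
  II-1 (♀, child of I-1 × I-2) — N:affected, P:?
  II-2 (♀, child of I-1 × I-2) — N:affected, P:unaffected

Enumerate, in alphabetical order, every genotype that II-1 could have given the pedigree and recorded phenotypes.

N/I-1 aff ·: Nn|NN
N/I-2 aff ·: Nn|NN
N/II-1 aff I-1×I-2: Nn|NN
N/II-2 aff I-1×I-2: Nn|NN
⇒ N over [I-1,I-2,II-1,II-2]: 13 consistent
P/I-1 ? ·: pp|Pp
P/I-2 un ·: pp
P/II-1 ? I-1×I-2: pp|Pp
P/II-2 un I-1×I-2: pp
⇒ P over [I-1,I-2,II-1,II-2]: 3 consistent

II-1 ∈ {NN Pp, NN pp, Nn Pp, Nn pp}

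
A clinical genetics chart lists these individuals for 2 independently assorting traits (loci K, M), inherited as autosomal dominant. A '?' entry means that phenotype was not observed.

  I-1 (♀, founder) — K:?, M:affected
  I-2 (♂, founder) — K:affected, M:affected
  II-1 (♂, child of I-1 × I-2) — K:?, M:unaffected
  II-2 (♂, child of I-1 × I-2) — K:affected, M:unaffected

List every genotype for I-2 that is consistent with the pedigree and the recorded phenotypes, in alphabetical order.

I-2 ∈ {KK Mm, Kk Mm}

K/I-1 ? ·: kk|Kk|KK
K/I-2 aff ·: Kk|KK
K/II-1 ? I-1×I-2: kk|Kk|KK
K/II-2 aff I-1×I-2: Kk|KK
⇒ K over [I-1,I-2,II-1,II-2]: 18 consistent
M/I-1 aff ·: Mm
M/I-2 aff ·: Mm
M/II-1 un I-1×I-2: mm
M/II-2 un I-1×I-2: mm
⇒ M over [I-1,I-2,II-1,II-2]: 1 consistent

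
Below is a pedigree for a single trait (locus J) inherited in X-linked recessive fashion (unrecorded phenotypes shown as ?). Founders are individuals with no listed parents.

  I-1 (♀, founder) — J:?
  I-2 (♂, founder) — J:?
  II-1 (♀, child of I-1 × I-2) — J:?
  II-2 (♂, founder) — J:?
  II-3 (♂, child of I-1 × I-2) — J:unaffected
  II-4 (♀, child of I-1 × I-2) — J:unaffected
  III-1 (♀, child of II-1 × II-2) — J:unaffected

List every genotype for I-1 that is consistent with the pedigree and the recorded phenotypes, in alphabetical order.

J/I-1 ? ·: X^JX^J|X^JX^j
J/I-2 ? ·: X^JY|X^jY
J/II-1 ? I-1×I-2: X^JX^J|X^JX^j|X^jX^j
J/II-2 ? ·: X^JY|X^jY
J/II-3 un I-1×I-2: X^JY
J/II-4 un I-1×I-2: X^JX^J|X^JX^j
J/III-1 un II-1×II-2: X^JX^J|X^JX^j
⇒ J over [I-1,I-2,II-1,II-2,II-3,II-4,III-1]: 19 consistent

I-1 ∈ {X^JX^J, X^JX^j}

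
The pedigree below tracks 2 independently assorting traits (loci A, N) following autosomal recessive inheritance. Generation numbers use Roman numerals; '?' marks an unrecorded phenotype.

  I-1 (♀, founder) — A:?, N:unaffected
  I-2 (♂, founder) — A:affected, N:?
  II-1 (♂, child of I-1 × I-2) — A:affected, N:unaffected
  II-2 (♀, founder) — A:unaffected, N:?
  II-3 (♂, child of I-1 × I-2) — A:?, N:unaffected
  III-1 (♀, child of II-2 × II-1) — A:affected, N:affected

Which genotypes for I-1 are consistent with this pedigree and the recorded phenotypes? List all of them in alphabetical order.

A/I-1 ? ·: Aa|aa
A/I-2 aff ·: aa
A/II-1 aff I-1×I-2: aa
A/II-2 un ·: Aa
A/II-3 ? I-1×I-2: Aa|aa
A/III-1 aff II-2×II-1: aa
⇒ A over [I-1,I-2,II-1,II-2,II-3,III-1]: 3 consistent
N/I-1 un ·: NN|Nn
N/I-2 ? ·: NN|Nn|nn
N/II-1 un I-1×I-2: Nn
N/II-2 ? ·: Nn|nn
N/II-3 un I-1×I-2: NN|Nn
N/III-1 aff II-2×II-1: nn
⇒ N over [I-1,I-2,II-1,II-2,II-3,III-1]: 16 consistent

I-1 ∈ {Aa NN, Aa Nn, aa NN, aa Nn}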